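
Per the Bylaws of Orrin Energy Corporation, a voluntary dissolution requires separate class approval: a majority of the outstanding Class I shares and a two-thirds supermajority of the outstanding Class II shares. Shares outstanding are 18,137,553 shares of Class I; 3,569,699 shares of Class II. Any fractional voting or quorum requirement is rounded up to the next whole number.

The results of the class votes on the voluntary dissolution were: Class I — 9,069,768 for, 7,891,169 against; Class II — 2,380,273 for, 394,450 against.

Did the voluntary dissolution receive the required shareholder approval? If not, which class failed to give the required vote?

Approved — every class gave the required vote.

Class I: a majority of 18137553 is 9068777; 9,068,777 required, 9,069,768 in favor — approved.
Class II: 2/3 of 3569699 = 2379799.33, rounded up to 2379800; 2,379,800 required, 2,380,273 in favor — approved.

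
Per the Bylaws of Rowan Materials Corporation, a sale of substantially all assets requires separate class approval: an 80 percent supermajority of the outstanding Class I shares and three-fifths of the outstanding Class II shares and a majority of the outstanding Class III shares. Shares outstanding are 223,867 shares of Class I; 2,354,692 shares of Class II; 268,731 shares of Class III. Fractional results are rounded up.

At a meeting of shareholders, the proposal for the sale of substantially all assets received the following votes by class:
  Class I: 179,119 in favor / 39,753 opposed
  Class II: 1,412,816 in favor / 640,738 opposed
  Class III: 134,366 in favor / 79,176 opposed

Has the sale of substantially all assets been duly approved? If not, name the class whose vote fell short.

Approved — every class gave the required vote.

Class I: 4/5 of 223867 = 179093.60, rounded up to 179094; 179,094 required, 179,119 in favor — approved.
Class II: 3/5 of 2354692 = 1412815.20, rounded up to 1412816; 1,412,816 required, 1,412,816 in favor — approved.
Class III: a majority of 268731 is 134366; 134,366 required, 134,366 in favor — approved.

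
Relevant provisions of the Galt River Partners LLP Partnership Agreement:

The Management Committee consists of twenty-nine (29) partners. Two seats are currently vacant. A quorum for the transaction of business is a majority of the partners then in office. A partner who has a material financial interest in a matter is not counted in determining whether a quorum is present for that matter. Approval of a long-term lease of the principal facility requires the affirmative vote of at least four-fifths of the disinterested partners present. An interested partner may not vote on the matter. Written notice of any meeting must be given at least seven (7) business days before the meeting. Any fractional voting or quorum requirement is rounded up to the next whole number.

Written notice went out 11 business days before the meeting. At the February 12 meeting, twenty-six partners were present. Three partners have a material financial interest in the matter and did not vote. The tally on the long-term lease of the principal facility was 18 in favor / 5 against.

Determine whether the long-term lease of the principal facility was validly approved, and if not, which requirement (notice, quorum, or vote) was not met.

Invalid — vote requirement not satisfied.

Notice: 11 business days given; 7 required (11 ≥ 7). Satisfied.
Quorum: 26 present, but the 3 interested partners do not count, leaving 23. Quorum is 14. Satisfied.
Vote: the long-term lease of the principal facility requires four-fifths of the disinterested partners present (26 − 3 = 23). 4/5 of 23 = 18.40, rounded up to 19, so 19 affirmative votes are needed; 18 voted in favor. Not satisfied.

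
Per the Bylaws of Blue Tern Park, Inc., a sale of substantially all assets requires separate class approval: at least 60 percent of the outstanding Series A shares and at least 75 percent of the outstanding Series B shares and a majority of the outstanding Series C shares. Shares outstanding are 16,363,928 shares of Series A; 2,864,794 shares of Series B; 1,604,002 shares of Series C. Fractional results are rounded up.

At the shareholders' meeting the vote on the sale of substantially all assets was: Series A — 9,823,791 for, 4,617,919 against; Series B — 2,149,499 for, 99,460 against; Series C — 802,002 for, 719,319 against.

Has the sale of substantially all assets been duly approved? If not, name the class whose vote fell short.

Approved — every class gave the required vote.

Series A: 3/5 of 16363928 = 9818356.80, rounded up to 9818357; 9,818,357 required, 9,823,791 in favor — approved.
Series B: 3/4 of 2864794 = 2148595.50, rounded up to 2148596; 2,148,596 required, 2,149,499 in favor — approved.
Series C: a majority of 1604002 is 802002; 802,002 required, 802,002 in favor — approved.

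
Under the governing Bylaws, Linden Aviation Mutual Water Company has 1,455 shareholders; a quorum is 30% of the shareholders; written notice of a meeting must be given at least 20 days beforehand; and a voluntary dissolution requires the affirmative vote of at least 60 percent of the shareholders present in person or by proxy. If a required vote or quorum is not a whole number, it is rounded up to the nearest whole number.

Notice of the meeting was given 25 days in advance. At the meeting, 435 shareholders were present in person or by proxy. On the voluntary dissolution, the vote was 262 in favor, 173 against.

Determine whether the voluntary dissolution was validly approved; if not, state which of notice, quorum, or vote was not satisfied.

Notice: 25 days given; 20 required. Satisfied.
Quorum: 30% of 1,455 = 436.50, rounded up to 437; 435 present. Not satisfied.
Vote: requires three-fifths of those present (435); 3/5 of 435 = 261, so 261 needed; 262 in favor. Satisfied.

Invalid — quorum requirement not satisfied.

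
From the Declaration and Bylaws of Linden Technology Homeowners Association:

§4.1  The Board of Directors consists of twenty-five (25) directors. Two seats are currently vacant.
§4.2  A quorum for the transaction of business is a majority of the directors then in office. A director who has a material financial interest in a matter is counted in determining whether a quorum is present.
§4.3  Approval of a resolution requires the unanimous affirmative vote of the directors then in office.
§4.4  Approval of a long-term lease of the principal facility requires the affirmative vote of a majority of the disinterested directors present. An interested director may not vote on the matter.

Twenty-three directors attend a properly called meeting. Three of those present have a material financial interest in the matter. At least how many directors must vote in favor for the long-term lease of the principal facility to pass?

11

The long-term lease of the principal facility requires a majority of the disinterested directors present (23 − 3 = 20).
A majority of 20 is 11.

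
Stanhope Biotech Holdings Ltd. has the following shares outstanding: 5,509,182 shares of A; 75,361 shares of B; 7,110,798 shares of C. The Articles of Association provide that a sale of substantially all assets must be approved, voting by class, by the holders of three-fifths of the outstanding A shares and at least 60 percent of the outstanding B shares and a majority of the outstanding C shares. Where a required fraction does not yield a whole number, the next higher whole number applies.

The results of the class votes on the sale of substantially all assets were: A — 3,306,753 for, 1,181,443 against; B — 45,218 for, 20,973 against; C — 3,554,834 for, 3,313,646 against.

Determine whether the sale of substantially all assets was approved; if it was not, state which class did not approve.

A: 3/5 of 5509182 = 3305509.20, rounded up to 3305510; 3,305,510 required, 3,306,753 in favor — approved.
B: 3/5 of 75361 = 45216.60, rounded up to 45217; 45,217 required, 45,218 in favor — approved.
C: a majority of 7110798 is 3555400; 3,555,400 required, 3,554,834 in favor — not approved.

Not approved — the C shares did not give the required vote.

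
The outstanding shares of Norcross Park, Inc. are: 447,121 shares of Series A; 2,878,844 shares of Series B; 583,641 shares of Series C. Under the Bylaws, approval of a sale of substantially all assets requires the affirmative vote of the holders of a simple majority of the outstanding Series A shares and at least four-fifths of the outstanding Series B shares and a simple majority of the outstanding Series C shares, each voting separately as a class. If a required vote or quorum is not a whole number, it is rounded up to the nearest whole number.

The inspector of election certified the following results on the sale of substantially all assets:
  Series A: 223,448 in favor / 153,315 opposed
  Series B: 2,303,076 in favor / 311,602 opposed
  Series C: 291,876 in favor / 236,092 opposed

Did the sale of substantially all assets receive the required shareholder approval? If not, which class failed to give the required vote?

Not approved — the Series A shares did not give the required vote.

Series A: a majority of 447121 is 223561; 223,561 required, 223,448 in favor — not approved.
Series B: 4/5 of 2878844 = 2303075.20, rounded up to 2303076; 2,303,076 required, 2,303,076 in favor — approved.
Series C: a majority of 583641 is 291821; 291,821 required, 291,876 in favor — approved.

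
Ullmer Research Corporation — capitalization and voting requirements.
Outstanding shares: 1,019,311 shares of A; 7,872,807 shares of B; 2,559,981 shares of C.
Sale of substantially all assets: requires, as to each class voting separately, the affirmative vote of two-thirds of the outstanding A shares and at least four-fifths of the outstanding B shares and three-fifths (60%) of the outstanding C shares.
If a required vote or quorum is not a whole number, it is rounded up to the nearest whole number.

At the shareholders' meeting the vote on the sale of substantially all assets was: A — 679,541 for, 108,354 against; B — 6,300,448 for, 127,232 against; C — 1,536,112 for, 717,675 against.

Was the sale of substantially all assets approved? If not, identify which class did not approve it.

A: 2/3 of 1019311 = 679540.67, rounded up to 679541; 679,541 required, 679,541 in favor — approved.
B: 4/5 of 7872807 = 6298245.60, rounded up to 6298246; 6,298,246 required, 6,300,448 in favor — approved.
C: 3/5 of 2559981 = 1535988.60, rounded up to 1535989; 1,535,989 required, 1,536,112 in favor — approved.

Approved — every class gave the required vote.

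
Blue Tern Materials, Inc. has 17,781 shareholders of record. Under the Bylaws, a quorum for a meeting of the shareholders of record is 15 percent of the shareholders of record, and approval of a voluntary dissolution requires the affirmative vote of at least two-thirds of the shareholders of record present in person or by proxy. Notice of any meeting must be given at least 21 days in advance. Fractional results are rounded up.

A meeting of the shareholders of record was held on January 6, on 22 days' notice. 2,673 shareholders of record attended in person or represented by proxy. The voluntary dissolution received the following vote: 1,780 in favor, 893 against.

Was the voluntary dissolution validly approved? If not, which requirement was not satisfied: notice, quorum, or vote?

Invalid — vote requirement not satisfied.

Notice: 22 days given; 21 required. Satisfied.
Quorum: 15% of 17,781 = 2,667.15, rounded up to 2,668; 2,673 present. Satisfied.
Vote: requires two-thirds of those present (2,673); 2/3 of 2673 = 1782, so 1,782 needed; 1,780 in favor. Not satisfied.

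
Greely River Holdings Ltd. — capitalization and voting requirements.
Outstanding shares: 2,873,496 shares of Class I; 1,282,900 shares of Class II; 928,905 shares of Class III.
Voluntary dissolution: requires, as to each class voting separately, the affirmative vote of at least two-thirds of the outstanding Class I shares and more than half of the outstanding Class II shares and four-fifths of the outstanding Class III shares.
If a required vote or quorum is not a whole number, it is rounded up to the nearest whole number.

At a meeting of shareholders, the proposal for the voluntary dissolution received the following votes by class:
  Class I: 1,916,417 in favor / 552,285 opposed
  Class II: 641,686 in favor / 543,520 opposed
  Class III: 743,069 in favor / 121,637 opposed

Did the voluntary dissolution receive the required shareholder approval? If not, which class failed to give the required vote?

Not approved — the Class III shares did not give the required vote.

Class I: 2/3 of 2873496 = 1915664; 1,915,664 required, 1,916,417 in favor — approved.
Class II: a majority of 1282900 is 641451; 641,451 required, 641,686 in favor — approved.
Class III: 4/5 of 928905 = 743124; 743,124 required, 743,069 in favor — not approved.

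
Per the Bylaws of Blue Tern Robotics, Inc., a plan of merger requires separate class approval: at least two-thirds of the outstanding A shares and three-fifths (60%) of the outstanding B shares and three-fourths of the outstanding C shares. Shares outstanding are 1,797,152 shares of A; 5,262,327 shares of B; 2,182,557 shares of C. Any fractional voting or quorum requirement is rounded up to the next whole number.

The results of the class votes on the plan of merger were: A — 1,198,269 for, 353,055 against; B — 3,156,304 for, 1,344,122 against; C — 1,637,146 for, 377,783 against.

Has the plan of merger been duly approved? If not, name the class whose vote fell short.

Not approved — the B shares did not give the required vote.

A: 2/3 of 1797152 = 1198101.33, rounded up to 1198102; 1,198,102 required, 1,198,269 in favor — approved.
B: 3/5 of 5262327 = 3157396.20, rounded up to 3157397; 3,157,397 required, 3,156,304 in favor — not approved.
C: 3/4 of 2182557 = 1636917.75, rounded up to 1636918; 1,636,918 required, 1,637,146 in favor — approved.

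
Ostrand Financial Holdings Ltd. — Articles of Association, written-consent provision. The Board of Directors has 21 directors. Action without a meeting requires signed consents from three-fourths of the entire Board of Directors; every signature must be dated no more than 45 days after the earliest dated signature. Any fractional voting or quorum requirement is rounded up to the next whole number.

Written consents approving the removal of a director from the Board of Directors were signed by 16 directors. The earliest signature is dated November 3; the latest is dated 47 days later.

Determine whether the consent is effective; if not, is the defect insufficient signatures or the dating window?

Signatures required: three-fourths of 21 — 3/4 of 21 = 15.75, rounded up to 16, so 16 needed; 16 signed. Sufficient.
Dating window: the latest signature is 47 days after the earliest; the limit is 45 days. Outside the window.

Not effective — dating-window requirement not satisfied.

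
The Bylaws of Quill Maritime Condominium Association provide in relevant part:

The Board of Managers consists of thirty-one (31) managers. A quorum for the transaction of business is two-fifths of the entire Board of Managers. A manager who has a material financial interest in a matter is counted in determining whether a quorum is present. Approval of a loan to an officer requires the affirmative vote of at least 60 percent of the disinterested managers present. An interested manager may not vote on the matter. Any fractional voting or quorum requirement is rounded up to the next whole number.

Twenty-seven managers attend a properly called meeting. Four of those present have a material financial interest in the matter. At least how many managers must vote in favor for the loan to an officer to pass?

14

The loan to an officer requires three-fifths of the disinterested managers present (27 − 4 = 23).
3/5 of 23 = 13.80, rounded up to 14.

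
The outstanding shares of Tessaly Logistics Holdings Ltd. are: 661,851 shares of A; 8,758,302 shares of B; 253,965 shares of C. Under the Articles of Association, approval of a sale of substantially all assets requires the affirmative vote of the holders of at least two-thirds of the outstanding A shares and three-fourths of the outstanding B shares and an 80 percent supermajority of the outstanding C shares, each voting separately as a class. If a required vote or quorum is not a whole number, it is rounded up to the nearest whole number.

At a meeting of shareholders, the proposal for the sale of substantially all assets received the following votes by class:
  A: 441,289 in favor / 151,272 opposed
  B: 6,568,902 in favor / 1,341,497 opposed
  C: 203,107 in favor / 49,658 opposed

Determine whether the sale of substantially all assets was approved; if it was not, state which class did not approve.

Not approved — the C shares did not give the required vote.

A: 2/3 of 661851 = 441234; 441,234 required, 441,289 in favor — approved.
B: 3/4 of 8758302 = 6568726.50, rounded up to 6568727; 6,568,727 required, 6,568,902 in favor — approved.
C: 4/5 of 253965 = 203172; 203,172 required, 203,107 in favor — not approved.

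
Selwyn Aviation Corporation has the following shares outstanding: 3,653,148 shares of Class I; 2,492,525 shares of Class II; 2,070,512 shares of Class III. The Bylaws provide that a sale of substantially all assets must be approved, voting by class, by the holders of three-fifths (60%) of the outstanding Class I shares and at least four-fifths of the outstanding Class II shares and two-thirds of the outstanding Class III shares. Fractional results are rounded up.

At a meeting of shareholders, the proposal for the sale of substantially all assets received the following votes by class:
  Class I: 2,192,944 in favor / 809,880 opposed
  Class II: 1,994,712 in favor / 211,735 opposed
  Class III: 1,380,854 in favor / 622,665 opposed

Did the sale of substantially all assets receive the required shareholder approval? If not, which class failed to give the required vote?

Class I: 3/5 of 3653148 = 2191888.80, rounded up to 2191889; 2,191,889 required, 2,192,944 in favor — approved.
Class II: 4/5 of 2492525 = 1994020; 1,994,020 required, 1,994,712 in favor — approved.
Class III: 2/3 of 2070512 = 1380341.33, rounded up to 1380342; 1,380,342 required, 1,380,854 in favor — approved.

Approved — every class gave the required vote.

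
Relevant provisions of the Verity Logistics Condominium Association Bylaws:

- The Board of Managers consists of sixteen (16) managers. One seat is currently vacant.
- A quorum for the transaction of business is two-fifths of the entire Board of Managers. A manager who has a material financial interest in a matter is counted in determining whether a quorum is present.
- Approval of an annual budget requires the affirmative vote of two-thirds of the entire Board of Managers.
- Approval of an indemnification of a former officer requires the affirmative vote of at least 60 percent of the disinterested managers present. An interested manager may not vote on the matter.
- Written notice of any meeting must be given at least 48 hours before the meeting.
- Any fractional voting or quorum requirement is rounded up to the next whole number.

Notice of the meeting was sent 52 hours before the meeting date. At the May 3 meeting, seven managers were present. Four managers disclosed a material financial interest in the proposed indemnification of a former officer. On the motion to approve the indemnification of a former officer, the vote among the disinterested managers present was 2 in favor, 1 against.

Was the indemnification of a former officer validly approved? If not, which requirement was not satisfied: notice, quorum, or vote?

Valid — all requirements satisfied.

Notice: 52 hours given; 48 required (52 ≥ 48). Satisfied.
Quorum: 7 present (interested managers count toward quorum); quorum is 7. Satisfied.
Vote: the indemnification of a former officer requires three-fifths of the disinterested managers present (7 − 4 = 3). 3/5 of 3 = 1.80, rounded up to 2, so 2 affirmative votes are needed; 2 voted in favor. Satisfied.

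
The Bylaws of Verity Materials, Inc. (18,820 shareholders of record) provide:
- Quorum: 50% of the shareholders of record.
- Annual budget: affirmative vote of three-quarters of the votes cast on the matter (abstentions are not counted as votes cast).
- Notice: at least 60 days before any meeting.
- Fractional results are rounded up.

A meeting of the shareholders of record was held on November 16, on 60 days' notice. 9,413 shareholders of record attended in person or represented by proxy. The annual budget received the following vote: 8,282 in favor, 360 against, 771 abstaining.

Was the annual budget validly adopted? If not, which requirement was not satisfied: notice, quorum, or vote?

Notice: 60 days given; 60 required. Satisfied.
Quorum: 50% of 18,820 = 9,410; 9,413 present. Satisfied.
Vote: requires three-fourths of the votes cast (9,413 − 771 abstaining = 8,642); 3/4 of 8642 = 6481.50, rounded up to 6482, so 6,482 needed; 8,282 in favor. Satisfied.

Valid — all requirements satisfied.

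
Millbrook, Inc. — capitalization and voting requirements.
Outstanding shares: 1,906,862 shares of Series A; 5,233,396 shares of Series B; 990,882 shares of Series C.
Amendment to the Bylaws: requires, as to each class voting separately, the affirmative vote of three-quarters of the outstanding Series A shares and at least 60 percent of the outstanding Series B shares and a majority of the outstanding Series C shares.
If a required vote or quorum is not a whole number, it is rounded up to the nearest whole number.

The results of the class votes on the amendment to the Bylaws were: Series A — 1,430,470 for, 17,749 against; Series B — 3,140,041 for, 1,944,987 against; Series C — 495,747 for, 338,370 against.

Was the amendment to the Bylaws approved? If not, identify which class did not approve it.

Approved — every class gave the required vote.

Series A: 3/4 of 1906862 = 1430146.50, rounded up to 1430147; 1,430,147 required, 1,430,470 in favor — approved.
Series B: 3/5 of 5233396 = 3140037.60, rounded up to 3140038; 3,140,038 required, 3,140,041 in favor — approved.
Series C: a majority of 990882 is 495442; 495,442 required, 495,747 in favor — approved.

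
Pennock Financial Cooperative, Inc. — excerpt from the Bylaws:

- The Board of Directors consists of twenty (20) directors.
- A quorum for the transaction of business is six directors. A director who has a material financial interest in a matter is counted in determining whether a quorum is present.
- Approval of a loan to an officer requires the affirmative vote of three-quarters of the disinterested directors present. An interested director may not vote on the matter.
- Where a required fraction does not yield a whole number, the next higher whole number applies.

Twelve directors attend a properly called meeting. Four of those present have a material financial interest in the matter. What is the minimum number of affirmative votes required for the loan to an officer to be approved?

6

The loan to an officer requires three-fourths of the disinterested directors present (12 − 4 = 8).
3/4 of 8 = 6.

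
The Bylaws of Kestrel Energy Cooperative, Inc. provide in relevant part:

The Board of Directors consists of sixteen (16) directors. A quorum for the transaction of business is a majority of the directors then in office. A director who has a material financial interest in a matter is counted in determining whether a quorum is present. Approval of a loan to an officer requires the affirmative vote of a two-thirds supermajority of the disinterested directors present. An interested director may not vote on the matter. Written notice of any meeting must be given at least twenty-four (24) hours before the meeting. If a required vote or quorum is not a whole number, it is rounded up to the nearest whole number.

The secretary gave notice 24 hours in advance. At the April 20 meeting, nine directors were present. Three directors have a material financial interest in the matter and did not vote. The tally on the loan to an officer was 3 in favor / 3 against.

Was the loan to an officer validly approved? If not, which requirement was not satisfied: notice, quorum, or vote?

Invalid — vote requirement not satisfied.

Notice: 24 hours given; 24 required (24 ≥ 24). Satisfied.
Quorum: 9 present (interested directors count toward quorum); quorum is 9. Satisfied.
Vote: the loan to an officer requires two-thirds of the disinterested directors present (9 − 3 = 6). 2/3 of 6 = 4, so 4 affirmative votes are needed; 3 voted in favor. Not satisfied.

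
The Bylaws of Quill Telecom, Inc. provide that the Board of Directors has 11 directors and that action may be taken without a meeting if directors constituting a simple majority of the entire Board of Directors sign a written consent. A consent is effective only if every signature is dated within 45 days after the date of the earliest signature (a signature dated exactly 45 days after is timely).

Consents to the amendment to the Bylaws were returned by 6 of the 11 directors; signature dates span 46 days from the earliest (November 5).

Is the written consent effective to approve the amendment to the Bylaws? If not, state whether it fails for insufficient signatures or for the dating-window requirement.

Signatures required: a simple majority of 11 — a majority of 11 is 6, so 6 needed; 6 signed. Sufficient.
Dating window: the latest signature is 46 days after the earliest; the limit is 45 days. Outside the window.

Not effective — dating-window requirement not satisfied.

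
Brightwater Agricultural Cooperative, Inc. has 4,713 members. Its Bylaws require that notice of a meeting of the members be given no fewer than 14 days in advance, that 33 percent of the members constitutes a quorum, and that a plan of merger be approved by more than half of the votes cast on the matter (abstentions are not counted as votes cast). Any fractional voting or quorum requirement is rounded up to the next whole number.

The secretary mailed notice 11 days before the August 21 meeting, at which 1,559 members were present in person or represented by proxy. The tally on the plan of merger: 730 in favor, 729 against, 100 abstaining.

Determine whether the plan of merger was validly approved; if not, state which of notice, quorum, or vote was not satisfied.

Invalid — notice requirement not satisfied.

Notice: 11 days given; 14 required. Not satisfied.
Quorum: 33% of 4,713 = 1,555.29, rounded up to 1,556; 1,559 present. Satisfied.
Vote: requires a majority of the votes cast (1,559 − 100 abstaining = 1,459); a majority of 1459 is 730, so 730 needed; 730 in favor. Satisfied.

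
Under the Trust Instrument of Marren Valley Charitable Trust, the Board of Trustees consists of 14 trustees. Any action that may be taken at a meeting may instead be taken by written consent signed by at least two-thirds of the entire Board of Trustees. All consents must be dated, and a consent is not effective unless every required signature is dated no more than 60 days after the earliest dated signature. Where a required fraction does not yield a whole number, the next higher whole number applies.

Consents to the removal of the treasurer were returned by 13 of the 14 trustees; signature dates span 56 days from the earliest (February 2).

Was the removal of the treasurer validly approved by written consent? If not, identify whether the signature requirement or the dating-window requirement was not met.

Effective — both the signature and dating-window requirements are satisfied.

Signatures required: at least two-thirds of 14 — 2/3 of 14 = 9.33, rounded up to 10, so 10 needed; 13 signed. Sufficient.
Dating window: the latest signature is 56 days after the earliest; the limit is 60 days. Within the window.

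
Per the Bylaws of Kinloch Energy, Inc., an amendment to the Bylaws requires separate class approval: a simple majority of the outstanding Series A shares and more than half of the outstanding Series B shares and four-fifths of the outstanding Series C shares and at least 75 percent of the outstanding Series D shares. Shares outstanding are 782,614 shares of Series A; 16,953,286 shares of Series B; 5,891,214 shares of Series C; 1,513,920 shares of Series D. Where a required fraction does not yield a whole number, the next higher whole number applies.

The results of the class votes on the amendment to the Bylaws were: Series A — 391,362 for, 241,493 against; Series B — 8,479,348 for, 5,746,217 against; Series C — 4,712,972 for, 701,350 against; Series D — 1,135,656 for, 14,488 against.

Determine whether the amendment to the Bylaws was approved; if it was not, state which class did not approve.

Series A: a majority of 782614 is 391308; 391,308 required, 391,362 in favor — approved.
Series B: a majority of 16953286 is 8476644; 8,476,644 required, 8,479,348 in favor — approved.
Series C: 4/5 of 5891214 = 4712971.20, rounded up to 4712972; 4,712,972 required, 4,712,972 in favor — approved.
Series D: 3/4 of 1513920 = 1135440; 1,135,440 required, 1,135,656 in favor — approved.

Approved — every class gave the required vote.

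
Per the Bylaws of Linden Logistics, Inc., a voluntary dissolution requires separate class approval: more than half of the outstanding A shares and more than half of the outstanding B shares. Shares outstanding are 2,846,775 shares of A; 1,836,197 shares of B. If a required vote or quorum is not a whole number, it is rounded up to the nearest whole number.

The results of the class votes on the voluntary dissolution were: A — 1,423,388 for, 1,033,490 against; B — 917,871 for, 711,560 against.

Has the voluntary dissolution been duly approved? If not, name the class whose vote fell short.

A: a majority of 2846775 is 1423388; 1,423,388 required, 1,423,388 in favor — approved.
B: a majority of 1836197 is 918099; 918,099 required, 917,871 in favor — not approved.

Not approved — the B shares did not give the required vote.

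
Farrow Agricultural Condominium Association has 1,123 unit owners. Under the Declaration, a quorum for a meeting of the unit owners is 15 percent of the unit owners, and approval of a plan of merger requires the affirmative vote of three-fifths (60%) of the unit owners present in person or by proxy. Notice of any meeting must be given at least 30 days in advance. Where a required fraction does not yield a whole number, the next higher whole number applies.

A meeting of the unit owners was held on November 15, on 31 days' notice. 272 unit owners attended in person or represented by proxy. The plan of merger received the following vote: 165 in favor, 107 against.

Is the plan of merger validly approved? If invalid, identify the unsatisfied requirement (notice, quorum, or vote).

Valid — all requirements satisfied.

Notice: 31 days given; 30 required. Satisfied.
Quorum: 15% of 1,123 = 168.45, rounded up to 169; 272 present. Satisfied.
Vote: requires three-fifths of those present (272); 3/5 of 272 = 163.20, rounded up to 164, so 164 needed; 165 in favor. Satisfied.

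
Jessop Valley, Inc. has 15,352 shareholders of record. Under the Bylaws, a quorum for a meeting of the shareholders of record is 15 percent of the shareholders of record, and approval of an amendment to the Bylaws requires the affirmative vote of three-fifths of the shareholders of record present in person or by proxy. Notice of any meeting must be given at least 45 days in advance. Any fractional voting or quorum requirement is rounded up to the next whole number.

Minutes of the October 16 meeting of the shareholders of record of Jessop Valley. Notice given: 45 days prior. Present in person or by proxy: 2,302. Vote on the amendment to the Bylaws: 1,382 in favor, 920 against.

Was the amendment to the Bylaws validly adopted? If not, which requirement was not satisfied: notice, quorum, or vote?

Notice: 45 days given; 45 required. Satisfied.
Quorum: 15% of 15,352 = 2,302.80, rounded up to 2,303; 2,302 present. Not satisfied.
Vote: requires three-fifths of those present (2,302); 3/5 of 2302 = 1381.20, rounded up to 1382, so 1,382 needed; 1,382 in favor. Satisfied.

Invalid — quorum requirement not satisfied.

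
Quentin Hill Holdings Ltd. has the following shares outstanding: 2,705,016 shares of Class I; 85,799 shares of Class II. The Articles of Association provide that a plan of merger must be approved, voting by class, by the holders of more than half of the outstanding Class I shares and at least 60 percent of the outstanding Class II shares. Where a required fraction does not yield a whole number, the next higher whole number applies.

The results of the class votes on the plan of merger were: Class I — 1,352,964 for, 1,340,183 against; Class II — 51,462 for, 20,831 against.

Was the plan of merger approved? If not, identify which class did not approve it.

Class I: a majority of 2705016 is 1352509; 1,352,509 required, 1,352,964 in favor — approved.
Class II: 3/5 of 85799 = 51479.40, rounded up to 51480; 51,480 required, 51,462 in favor — not approved.

Not approved — the Class II shares did not give the required vote.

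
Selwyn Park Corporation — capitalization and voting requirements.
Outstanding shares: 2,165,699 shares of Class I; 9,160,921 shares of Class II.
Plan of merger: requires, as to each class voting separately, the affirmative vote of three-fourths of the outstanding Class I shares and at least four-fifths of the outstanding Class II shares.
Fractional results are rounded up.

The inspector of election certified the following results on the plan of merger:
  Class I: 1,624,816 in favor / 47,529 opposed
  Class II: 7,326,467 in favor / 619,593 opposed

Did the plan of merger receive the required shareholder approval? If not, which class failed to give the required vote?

Not approved — the Class II shares did not give the required vote.

Class I: 3/4 of 2165699 = 1624274.25, rounded up to 1624275; 1,624,275 required, 1,624,816 in favor — approved.
Class II: 4/5 of 9160921 = 7328736.80, rounded up to 7328737; 7,328,737 required, 7,326,467 in favor — not approved.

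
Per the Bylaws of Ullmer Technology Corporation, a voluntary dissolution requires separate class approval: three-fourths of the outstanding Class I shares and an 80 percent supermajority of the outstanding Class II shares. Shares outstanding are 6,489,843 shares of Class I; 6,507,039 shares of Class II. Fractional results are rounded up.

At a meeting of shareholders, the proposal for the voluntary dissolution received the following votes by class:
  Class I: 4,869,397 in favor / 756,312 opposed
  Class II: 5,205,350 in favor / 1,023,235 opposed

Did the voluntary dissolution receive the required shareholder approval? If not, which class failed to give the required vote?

Class I: 3/4 of 6489843 = 4867382.25, rounded up to 4867383; 4,867,383 required, 4,869,397 in favor — approved.
Class II: 4/5 of 6507039 = 5205631.20, rounded up to 5205632; 5,205,632 required, 5,205,350 in favor — not approved.

Not approved — the Class II shares did not give the required vote.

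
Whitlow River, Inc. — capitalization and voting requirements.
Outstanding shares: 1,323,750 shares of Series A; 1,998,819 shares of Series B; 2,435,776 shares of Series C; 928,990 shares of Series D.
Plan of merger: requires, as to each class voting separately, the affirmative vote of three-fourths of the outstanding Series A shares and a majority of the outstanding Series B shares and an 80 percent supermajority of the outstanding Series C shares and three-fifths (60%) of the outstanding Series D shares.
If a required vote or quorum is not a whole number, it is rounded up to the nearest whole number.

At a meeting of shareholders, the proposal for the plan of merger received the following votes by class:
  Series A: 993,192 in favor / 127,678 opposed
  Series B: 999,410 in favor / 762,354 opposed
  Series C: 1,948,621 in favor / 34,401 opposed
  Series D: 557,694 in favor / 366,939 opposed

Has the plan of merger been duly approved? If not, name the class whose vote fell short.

Approved — every class gave the required vote.

Series A: 3/4 of 1323750 = 992812.50, rounded up to 992813; 992,813 required, 993,192 in favor — approved.
Series B: a majority of 1998819 is 999410; 999,410 required, 999,410 in favor — approved.
Series C: 4/5 of 2435776 = 1948620.80, rounded up to 1948621; 1,948,621 required, 1,948,621 in favor — approved.
Series D: 3/5 of 928990 = 557394; 557,394 required, 557,694 in favor — approved.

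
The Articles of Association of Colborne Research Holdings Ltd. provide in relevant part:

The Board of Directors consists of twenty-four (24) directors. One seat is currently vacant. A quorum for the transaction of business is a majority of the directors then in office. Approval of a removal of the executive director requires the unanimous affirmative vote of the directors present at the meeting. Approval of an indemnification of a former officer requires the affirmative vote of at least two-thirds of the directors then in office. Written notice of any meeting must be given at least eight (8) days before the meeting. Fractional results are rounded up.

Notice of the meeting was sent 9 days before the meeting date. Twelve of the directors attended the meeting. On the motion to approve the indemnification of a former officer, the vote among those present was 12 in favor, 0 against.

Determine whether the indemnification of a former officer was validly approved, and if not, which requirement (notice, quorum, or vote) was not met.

Invalid — vote requirement not satisfied.

Notice: 9 days given; 8 required (9 ≥ 8). Satisfied.
Quorum: 12 present; quorum is 12. Satisfied.
Vote: the indemnification of a former officer requires two-thirds of the directors then in office (23). 2/3 of 23 = 15.33, rounded up to 16, so 16 affirmative votes are needed; 12 voted in favor. Not satisfied.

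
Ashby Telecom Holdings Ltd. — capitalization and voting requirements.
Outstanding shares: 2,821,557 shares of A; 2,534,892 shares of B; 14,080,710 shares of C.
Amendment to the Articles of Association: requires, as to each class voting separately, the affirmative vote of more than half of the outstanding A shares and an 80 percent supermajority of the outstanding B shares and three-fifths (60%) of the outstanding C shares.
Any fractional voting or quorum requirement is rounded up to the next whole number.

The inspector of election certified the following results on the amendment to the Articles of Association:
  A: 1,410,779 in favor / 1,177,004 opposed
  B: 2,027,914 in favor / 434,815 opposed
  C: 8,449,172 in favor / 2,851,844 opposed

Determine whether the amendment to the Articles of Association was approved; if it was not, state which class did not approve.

Approved — every class gave the required vote.

A: a majority of 2821557 is 1410779; 1,410,779 required, 1,410,779 in favor — approved.
B: 4/5 of 2534892 = 2027913.60, rounded up to 2027914; 2,027,914 required, 2,027,914 in favor — approved.
C: 3/5 of 14080710 = 8448426; 8,448,426 required, 8,449,172 in favor — approved.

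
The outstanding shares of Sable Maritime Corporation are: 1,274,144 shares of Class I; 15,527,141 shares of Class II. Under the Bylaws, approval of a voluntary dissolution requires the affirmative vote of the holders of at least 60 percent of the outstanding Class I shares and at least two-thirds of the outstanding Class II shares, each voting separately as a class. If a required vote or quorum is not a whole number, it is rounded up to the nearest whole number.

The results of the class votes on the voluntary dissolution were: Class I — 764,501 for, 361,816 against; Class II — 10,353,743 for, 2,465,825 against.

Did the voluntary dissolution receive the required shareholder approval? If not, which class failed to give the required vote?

Class I: 3/5 of 1274144 = 764486.40, rounded up to 764487; 764,487 required, 764,501 in favor — approved.
Class II: 2/3 of 15527141 = 10351427.33, rounded up to 10351428; 10,351,428 required, 10,353,743 in favor — approved.

Approved — every class gave the required vote.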